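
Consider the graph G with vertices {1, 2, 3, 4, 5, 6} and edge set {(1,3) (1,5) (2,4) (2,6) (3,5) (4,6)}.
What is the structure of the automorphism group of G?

(D_3 × D_3) ⋊ Z_2

G has two connected components, {1, 3, 5} and {2, 4, 6}; each is 2-regular, so G = C_3 ⊔ C_3. Aut of a disjoint union of two copies of C_3 is the wreath product D_3 ≀ Z_2, of order 2·6² = 72.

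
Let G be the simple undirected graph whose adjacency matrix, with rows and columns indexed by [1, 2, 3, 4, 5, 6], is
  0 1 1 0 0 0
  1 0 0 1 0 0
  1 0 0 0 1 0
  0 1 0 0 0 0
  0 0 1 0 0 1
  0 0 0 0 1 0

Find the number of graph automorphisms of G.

The degree sequence is [2, 2, 2, 1, 2, 1]; the two degree-1 vertices 4 and 6 are the ends of a path, so G = P_6. A path has exactly one nontrivial symmetry — reversal — giving Aut(G) of order 2.

2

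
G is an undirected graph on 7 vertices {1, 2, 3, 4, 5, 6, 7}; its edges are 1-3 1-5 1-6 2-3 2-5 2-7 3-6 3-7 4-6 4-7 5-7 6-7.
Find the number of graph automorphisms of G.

1

Degrees alone do not determine every vertex (e.g. 1 and 2 both have degree 3), but their neighbour-degree multisets differ: N(1) has degrees [3, 4, 4] while N(2) has degrees [3, 4, 5]. Repeating this refinement separates all vertices, so the only automorphism is the identity.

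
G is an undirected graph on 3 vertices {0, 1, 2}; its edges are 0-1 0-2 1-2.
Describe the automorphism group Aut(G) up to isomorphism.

the symmetric group on 3 letters

All 3 vertices are pairwise adjacent: G = K_3. Any permutation of the 3 vertices preserves K_3, so Aut(K_3) = S_3 of order 3! = 6.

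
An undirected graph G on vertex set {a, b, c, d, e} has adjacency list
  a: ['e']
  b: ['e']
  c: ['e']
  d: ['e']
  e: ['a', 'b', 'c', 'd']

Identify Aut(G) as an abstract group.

the symmetric group on 4 letters

Vertex e has degree 4 and every other vertex has degree 1, so G is the star K_{1,4} with centre e. The 4 leaves are pairwise interchangeable while the centre is fixed, giving Aut(G) = S_4.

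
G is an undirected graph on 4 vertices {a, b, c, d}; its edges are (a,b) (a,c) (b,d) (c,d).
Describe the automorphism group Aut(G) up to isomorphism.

G is 2-regular and bipartite on 2^2 = 4 vertices with girth 4; it is the hypercube graph Q_2. Aut(Q_2) consists of the signed permutations of the 2 coordinate axes: 2! permutations times 2^2 sign flips, so |Aut| = 2^2·2! = 8.

Z_2^2 ⋊ S_2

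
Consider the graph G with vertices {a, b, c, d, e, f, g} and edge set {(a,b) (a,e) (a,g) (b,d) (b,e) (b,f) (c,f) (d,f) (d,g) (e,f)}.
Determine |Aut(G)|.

Degrees alone do not determine every vertex (e.g. a and d both have degree 3), but their neighbour-degree multisets differ: N(a) has degrees [2, 3, 4] while N(d) has degrees [2, 4, 4]. Repeating this refinement separates all vertices, so the only automorphism is the identity.

1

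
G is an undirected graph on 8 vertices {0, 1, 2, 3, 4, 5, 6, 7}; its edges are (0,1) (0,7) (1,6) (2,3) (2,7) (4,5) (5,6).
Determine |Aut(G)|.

2

The degree sequence is [2, 2, 2, 1, 1, 2, 2, 2]; the two degree-1 vertices 3 and 4 are the ends of a path, so G = P_8. The only nontrivial automorphism of a path is the end-to-end reflection, so Aut(G) ≅ Z_2.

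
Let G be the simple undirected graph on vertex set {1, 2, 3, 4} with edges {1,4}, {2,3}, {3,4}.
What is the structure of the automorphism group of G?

The degree sequence is [1, 1, 2, 2]; the two degree-1 vertices 1 and 2 are the ends of a path, so G = P_4. A path has exactly one nontrivial symmetry — reversal — giving Aut(G) of order 2.

the cyclic group of order 2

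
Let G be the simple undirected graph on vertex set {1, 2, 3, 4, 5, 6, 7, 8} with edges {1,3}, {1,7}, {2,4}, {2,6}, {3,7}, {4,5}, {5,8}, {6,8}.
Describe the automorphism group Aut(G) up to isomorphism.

G has two connected components, {2, 4, 5, 6, 8} and {1, 3, 7}; each is 2-regular, so G = C_5 ⊔ C_3. The components are non-isomorphic (different sizes), so Aut(G) = Aut(C_5) × Aut(C_3) = D_5 × D_3 of order 10·6 = 60.

D_5 × D_3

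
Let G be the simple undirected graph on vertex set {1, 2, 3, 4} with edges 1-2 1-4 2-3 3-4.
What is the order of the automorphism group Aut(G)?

G is 2-regular and bipartite on 2^2 = 4 vertices with girth 4; it is the hypercube graph Q_2. Aut(Q_2) consists of the signed permutations of the 2 coordinate axes: 2! permutations times 2^2 sign flips, so |Aut| = 2^2·2! = 8.

8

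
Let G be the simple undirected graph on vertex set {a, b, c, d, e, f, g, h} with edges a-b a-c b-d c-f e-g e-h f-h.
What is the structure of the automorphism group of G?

Z_2

The degree sequence is [2, 2, 2, 1, 2, 2, 1, 2]; the two degree-1 vertices d and g are the ends of a path, so G = P_8. The only nontrivial automorphism of a path is the end-to-end reflection, so Aut(G) ≅ Z_2.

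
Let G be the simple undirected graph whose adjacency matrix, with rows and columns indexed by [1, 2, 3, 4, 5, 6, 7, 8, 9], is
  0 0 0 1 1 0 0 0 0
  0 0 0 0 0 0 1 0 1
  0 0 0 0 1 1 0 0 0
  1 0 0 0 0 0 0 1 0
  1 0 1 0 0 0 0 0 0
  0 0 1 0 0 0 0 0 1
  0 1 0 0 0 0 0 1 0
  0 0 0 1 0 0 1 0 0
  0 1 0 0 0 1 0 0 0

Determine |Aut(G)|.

18

Every vertex has degree 2 and the graph is connected, so G is the 9-cycle C_9. C_9 has 9 rotations and 9 reflections, so Aut(C_9) ≅ D_9 of order 18.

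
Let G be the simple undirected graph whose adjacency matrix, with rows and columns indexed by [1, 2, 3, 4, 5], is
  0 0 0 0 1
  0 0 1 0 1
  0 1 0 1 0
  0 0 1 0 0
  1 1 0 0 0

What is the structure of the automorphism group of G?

C_2

The degree sequence is [1, 2, 2, 1, 2]; the two degree-1 vertices 1 and 4 are the ends of a path, so G = P_5. A path has exactly one nontrivial symmetry — reversal — giving Aut(G) of order 2.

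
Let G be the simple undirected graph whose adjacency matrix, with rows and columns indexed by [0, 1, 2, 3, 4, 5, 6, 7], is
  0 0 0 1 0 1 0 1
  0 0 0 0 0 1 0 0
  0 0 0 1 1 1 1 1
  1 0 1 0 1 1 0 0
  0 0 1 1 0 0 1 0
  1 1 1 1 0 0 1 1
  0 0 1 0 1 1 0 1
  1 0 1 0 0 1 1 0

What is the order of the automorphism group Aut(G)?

The degree sequence is [3, 1, 5, 4, 3, 6, 4, 4]. Checking the degree-preserving permutations of the vertex set shows that none except the identity preserves every edge, so Aut(G) is trivial.

1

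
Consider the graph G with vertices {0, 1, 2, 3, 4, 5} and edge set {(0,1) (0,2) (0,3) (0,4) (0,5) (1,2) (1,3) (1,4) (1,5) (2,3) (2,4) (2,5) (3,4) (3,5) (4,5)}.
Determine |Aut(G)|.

Every vertex has degree 5, so G is the complete graph K_6. Every bijection on the vertex set is an automorphism of K_6; hence Aut(K_6) ≅ S_6, order 720.

720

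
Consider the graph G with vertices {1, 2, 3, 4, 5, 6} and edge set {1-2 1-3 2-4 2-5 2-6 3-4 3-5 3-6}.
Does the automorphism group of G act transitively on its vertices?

No

Automorphisms preserve degree, but G has vertices of degree 2 and vertices of degree 4; no automorphism maps one to the other, so G is not vertex-transitive.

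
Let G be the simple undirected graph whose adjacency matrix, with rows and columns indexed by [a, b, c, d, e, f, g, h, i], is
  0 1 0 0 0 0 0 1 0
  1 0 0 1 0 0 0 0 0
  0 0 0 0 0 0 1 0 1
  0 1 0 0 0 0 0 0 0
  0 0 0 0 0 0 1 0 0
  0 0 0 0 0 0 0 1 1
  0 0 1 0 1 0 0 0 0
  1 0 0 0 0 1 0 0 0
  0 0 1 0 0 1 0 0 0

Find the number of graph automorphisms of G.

2

The degree sequence is [2, 2, 2, 1, 1, 2, 2, 2, 2]; the two degree-1 vertices d and e are the ends of a path, so G = P_9. A path has exactly one nontrivial symmetry — reversal — giving Aut(G) of order 2.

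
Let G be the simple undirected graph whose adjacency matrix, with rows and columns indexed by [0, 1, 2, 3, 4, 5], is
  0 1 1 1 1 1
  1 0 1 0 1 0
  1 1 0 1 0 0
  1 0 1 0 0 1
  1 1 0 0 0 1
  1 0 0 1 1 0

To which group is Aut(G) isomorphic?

the dihedral group of order 10

Vertex 0 is the unique vertex of degree 5; the remaining 5 vertices each have degree 3 and induce a cycle, so G is the wheel on 6 vertices with hub 0. Every automorphism fixes the hub and acts on the rim 5-cycle, so Aut(G) ≅ Aut(C_5) = D_5 of order 10.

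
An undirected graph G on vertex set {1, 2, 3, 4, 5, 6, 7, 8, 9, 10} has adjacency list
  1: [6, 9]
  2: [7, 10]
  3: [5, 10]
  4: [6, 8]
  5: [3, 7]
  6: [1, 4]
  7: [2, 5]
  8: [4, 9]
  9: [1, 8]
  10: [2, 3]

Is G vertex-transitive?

G has two connected components, {2, 3, 5, 7, 10} and {1, 4, 6, 8, 9}; each is 2-regular, so G = C_5 ⊔ C_5. Aut of a disjoint union of two copies of C_5 is the wreath product D_5 ≀ Z_2, of order 2·10² = 200. This group acts transitively on the 10 vertices.

Yes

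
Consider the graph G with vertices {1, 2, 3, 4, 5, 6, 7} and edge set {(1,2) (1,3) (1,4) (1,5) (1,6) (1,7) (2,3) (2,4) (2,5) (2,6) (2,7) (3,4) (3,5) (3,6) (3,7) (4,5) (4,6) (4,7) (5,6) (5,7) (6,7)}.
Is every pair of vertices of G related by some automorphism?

All 7 vertices are pairwise adjacent: G = K_7. Any permutation of the 7 vertices preserves K_7, so Aut(K_7) = S_7 of order 7! = 5040. Under this action every vertex can be carried to every other, so G is vertex-transitive.

Yes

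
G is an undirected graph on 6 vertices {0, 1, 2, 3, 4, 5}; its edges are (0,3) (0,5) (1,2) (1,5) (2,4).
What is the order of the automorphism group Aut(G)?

2

The degree sequence is [2, 2, 2, 1, 1, 2]; the two degree-1 vertices 3 and 4 are the ends of a path, so G = P_6. The only nontrivial automorphism of a path is the end-to-end reflection, so Aut(G) ≅ Z_2.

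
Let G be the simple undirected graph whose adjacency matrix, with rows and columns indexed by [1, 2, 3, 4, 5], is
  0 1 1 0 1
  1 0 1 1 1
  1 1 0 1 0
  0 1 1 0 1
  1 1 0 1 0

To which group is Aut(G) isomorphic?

Vertex 2 is the unique vertex of degree 4; the remaining 4 vertices each have degree 3 and induce a cycle, so G is the wheel on 5 vertices with hub 2. With the hub fixed, the remaining symmetry is that of the rim cycle C_4, giving the dihedral group D_4.

D_4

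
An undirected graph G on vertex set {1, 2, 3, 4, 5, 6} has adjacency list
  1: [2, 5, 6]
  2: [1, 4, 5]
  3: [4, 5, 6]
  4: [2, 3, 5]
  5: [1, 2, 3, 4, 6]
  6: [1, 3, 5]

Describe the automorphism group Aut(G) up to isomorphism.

the dihedral group of order 10

Vertex 5 is the unique vertex of degree 5; the remaining 5 vertices each have degree 3 and induce a cycle, so G is the wheel on 6 vertices with hub 5. With the hub fixed, the remaining symmetry is that of the rim cycle C_5, giving the dihedral group D_5.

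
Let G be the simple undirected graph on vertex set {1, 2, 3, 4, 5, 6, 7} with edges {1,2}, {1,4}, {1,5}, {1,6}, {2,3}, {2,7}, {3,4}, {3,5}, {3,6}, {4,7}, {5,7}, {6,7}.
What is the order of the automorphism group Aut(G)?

The vertices split by degree into {1, 3, 7} (degree 4) and {2, 4, 5, 6} (degree 3); every edge runs between the two parts, so G is the complete bipartite graph K_{3,4}. Automorphisms preserve the bipartition setwise (since the parts differ in size) and act as S_3 × S_4 within it; |Aut| = 144.

144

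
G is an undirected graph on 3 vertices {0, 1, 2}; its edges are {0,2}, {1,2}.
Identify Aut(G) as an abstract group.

The degree sequence is [1, 1, 2]; the two degree-1 vertices 0 and 1 are the ends of a path, so G = P_3. The only nontrivial automorphism of a path is the end-to-end reflection, so Aut(G) ≅ Z_2.

the cyclic group of order 2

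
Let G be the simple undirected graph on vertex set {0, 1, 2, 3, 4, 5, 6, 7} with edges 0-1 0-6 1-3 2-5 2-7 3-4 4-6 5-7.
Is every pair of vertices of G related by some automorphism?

G has two connected components, {0, 1, 3, 4, 6} and {2, 5, 7}; each is 2-regular, so G = C_5 ⊔ C_3. The orbit of 0 under Aut(G) is {0, 1, 3, 4, 6}, which does not contain 2, so G is not vertex-transitive.

No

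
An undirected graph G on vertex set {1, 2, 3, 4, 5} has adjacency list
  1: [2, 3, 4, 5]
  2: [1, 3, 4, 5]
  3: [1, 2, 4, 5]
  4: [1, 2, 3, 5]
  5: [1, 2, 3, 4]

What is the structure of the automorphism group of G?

S_5

Every vertex has degree 4, so G is the complete graph K_5. Any permutation of the 5 vertices preserves K_5, so Aut(K_5) = S_5 of order 5! = 120.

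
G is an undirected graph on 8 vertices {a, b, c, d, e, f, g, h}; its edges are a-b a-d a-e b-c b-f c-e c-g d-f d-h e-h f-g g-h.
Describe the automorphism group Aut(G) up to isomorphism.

G is 3-regular and bipartite on 2^3 = 8 vertices with girth 4; it is the hypercube graph Q_3. The symmetry group of the 3-cube is the hyperoctahedral group B_3 = Z_2 ≀ S_3, of order 2^3·3! = 48.

the hyperoctahedral group B_3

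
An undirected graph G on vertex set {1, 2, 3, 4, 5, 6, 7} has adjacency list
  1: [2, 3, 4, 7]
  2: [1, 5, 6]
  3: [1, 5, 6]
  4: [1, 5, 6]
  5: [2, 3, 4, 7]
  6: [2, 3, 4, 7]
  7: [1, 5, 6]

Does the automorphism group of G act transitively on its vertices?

Automorphisms preserve degree, but G has vertices of degree 3 and vertices of degree 4; no automorphism maps one to the other, so G is not vertex-transitive.

No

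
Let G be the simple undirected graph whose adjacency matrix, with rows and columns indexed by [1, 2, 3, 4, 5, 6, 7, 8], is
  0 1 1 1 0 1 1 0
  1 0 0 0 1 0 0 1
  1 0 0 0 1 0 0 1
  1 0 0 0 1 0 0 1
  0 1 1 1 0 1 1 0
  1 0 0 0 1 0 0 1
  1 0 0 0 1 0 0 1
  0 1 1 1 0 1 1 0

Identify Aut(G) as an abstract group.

S_3 × S_5

The vertices split by degree into {1, 5, 8} (degree 5) and {2, 3, 4, 6, 7} (degree 3); every edge runs between the two parts, so G is the complete bipartite graph K_{3,5}. Automorphisms preserve the bipartition setwise (since the parts differ in size) and act as S_3 × S_5 within it; |Aut| = 720.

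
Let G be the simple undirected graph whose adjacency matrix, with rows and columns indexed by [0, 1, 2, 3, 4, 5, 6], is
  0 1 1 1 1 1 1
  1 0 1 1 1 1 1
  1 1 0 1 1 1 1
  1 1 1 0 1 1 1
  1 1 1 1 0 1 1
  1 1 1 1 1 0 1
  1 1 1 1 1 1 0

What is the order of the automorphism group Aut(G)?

All 7 vertices are pairwise adjacent: G = K_7. Any permutation of the 7 vertices preserves K_7, so Aut(K_7) = S_7 of order 7! = 5040.

5040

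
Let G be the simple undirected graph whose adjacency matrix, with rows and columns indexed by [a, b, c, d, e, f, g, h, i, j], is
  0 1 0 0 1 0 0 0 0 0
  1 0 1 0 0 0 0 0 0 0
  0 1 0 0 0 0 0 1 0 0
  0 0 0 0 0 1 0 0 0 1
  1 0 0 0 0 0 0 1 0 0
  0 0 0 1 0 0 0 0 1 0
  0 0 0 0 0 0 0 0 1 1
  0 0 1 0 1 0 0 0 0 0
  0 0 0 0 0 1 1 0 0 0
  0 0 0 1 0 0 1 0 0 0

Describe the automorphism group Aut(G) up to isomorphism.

(D_5 × D_5) ⋊ Z_2

G has two connected components, {d, f, g, i, j} and {a, b, c, e, h}; each is 2-regular, so G = C_5 ⊔ C_5. Aut of a disjoint union of two copies of C_5 is the wreath product D_5 ≀ Z_2, of order 2·10² = 200.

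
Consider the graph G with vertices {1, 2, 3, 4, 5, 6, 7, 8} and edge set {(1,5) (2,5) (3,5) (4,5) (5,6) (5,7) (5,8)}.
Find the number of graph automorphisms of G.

Vertex 5 has degree 7 and every other vertex has degree 1, so G is the star K_{1,7} with centre 5. Any automorphism fixes the centre and permutes the 7 leaves freely, so Aut(G) ≅ S_7 of order 7! = 5040.

5040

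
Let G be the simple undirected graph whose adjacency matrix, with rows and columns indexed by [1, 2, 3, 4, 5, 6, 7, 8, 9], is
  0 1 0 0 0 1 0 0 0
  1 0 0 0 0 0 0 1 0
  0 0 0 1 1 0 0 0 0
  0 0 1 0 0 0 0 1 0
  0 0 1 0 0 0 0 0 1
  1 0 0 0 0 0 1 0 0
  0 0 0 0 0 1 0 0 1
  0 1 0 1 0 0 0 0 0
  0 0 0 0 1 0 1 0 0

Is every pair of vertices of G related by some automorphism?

G is 2-regular and connected on 9 vertices, i.e. the cycle C_9. The automorphisms of the 9-cycle are exactly the symmetries of a regular 9-gon: the dihedral group D_9, |D_9| = 18. Under this action every vertex can be carried to every other, so G is vertex-transitive.

Yes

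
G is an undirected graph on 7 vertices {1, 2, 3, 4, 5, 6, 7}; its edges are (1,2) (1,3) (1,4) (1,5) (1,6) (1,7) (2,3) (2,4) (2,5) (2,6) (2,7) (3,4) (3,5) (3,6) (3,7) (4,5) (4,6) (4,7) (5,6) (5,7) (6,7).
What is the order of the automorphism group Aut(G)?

Every vertex has degree 6, so G is the complete graph K_7. Every bijection on the vertex set is an automorphism of K_7; hence Aut(K_7) ≅ S_7, order 5040.

5040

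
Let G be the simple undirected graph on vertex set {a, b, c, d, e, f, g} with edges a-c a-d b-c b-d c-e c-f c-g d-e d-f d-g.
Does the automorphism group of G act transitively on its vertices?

No

Automorphisms preserve degree, but G has vertices of degree 2 and vertices of degree 5; no automorphism maps one to the other, so G is not vertex-transitive.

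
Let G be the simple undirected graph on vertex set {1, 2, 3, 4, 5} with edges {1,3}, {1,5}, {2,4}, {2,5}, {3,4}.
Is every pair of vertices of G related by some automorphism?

Every vertex has degree 2 and the graph is connected, so G is the 5-cycle C_5. C_5 has 5 rotations and 5 reflections, so Aut(C_5) ≅ D_5 of order 10. This group acts transitively on the 5 vertices.

Yes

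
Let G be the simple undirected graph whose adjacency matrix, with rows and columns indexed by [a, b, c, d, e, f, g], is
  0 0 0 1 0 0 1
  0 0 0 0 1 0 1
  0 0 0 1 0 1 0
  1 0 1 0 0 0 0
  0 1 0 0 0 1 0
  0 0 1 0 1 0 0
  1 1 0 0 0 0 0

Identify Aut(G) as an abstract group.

Every vertex has degree 2 and the graph is connected, so G is the 7-cycle C_7. C_7 has 7 rotations and 7 reflections, so Aut(C_7) ≅ D_7 of order 14.

D_7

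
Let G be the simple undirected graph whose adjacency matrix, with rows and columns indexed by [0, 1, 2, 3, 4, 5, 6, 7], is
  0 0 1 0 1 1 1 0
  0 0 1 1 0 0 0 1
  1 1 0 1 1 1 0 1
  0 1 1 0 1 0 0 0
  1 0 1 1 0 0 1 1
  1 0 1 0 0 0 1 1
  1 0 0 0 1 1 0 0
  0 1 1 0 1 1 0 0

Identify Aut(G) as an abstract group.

The degree sequence is [4, 3, 6, 3, 5, 4, 3, 4]. Checking the degree-preserving permutations of the vertex set shows that none except the identity preserves every edge, so Aut(G) is trivial.

1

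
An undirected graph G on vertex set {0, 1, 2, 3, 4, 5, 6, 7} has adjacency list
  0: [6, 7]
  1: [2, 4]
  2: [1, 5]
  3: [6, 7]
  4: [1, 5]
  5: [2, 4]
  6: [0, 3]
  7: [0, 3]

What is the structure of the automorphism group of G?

G has two connected components, {1, 2, 4, 5} and {0, 3, 6, 7}; each is 2-regular, so G = C_4 ⊔ C_4. With two isomorphic components, Aut(G) = Aut(C_4) ≀ S_2 = (D_4 × D_4) ⋊ Z_2: permute each cycle by D_4, then optionally swap the two cycles. Order 2·(2·4)² = 128.

(D_4 × D_4) ⋊ Z_2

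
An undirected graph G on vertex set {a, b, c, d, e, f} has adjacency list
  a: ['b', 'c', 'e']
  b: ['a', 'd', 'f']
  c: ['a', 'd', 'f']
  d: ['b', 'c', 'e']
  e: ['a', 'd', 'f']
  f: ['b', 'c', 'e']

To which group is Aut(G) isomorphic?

(S_3 × S_3) ⋊ Z_2

G is 3-regular and bipartite with parts {a, d, f} and {b, c, e} (each part is independent and every cross-pair is an edge), so G = K_{3,3}. Aut(K_{3,3}) is the wreath product S_3 ≀ Z_2: permute within each part, then optionally swap the parts; |Aut| = 2·(3!)² = 72.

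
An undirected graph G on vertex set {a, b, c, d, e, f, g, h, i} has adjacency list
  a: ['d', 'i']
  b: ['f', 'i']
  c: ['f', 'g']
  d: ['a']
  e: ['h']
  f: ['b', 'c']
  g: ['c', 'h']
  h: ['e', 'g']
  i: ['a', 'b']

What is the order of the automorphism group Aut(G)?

2

The degree sequence is [2, 2, 2, 1, 1, 2, 2, 2, 2]; the two degree-1 vertices d and e are the ends of a path, so G = P_9. The only nontrivial automorphism of a path is the end-to-end reflection, so Aut(G) ≅ Z_2.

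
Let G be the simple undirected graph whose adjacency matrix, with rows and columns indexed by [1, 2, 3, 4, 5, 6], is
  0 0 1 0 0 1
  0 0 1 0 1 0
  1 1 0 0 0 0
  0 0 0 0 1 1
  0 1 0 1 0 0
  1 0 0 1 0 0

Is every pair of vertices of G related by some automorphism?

Yes

Every vertex has degree 2 and the graph is connected, so G is the 6-cycle C_6. The automorphisms of the 6-cycle are exactly the symmetries of a regular 6-gon: the dihedral group D_6, |D_6| = 12. This group acts transitively on the 6 vertices.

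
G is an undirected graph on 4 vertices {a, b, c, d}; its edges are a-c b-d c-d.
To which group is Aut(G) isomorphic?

the cyclic group of order 2

The degree sequence is [1, 1, 2, 2]; the two degree-1 vertices a and b are the ends of a path, so G = P_4. The only nontrivial automorphism of a path is the end-to-end reflection, so Aut(G) ≅ Z_2.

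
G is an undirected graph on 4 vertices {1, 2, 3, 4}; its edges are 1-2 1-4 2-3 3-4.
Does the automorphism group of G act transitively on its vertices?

Yes

G is 2-regular and bipartite on 2^2 = 4 vertices with girth 4; it is the hypercube graph Q_2. Aut(Q_2) consists of the signed permutations of the 2 coordinate axes: 2! permutations times 2^2 sign flips, so |Aut| = 2^2·2! = 8. Under this action every vertex can be carried to every other, so G is vertex-transitive.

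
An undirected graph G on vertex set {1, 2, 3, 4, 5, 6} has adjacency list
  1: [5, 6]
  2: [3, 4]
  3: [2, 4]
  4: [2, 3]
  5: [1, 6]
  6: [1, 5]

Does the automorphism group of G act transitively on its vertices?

Yes

G has two connected components, {2, 3, 4} and {1, 5, 6}; each is 2-regular, so G = C_3 ⊔ C_3. Aut of a disjoint union of two copies of C_3 is the wreath product D_3 ≀ Z_2, of order 2·6² = 72. This group acts transitively on the 6 vertices.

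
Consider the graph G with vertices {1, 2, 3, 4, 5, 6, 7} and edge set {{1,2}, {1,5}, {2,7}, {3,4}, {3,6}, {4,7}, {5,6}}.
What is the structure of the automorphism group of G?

D_7

G is 2-regular and connected on 7 vertices, i.e. the cycle C_7. C_7 has 7 rotations and 7 reflections, so Aut(C_7) ≅ D_7 of order 14.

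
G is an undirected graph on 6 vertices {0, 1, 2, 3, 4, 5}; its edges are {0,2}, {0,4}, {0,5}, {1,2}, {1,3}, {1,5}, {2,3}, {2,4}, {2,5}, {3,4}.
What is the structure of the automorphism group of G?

Vertex 2 is the unique vertex of degree 5; the remaining 5 vertices each have degree 3 and induce a cycle, so G is the wheel on 6 vertices with hub 2. With the hub fixed, the remaining symmetry is that of the rim cycle C_5, giving the dihedral group D_5.

the dihedral group of order 10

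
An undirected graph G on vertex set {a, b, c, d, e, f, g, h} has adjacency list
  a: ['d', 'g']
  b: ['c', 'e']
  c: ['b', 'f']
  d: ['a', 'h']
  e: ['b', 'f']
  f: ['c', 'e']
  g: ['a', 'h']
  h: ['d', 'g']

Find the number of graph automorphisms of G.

128

G has two connected components, {b, c, e, f} and {a, d, g, h}; each is 2-regular, so G = C_4 ⊔ C_4. Aut of a disjoint union of two copies of C_4 is the wreath product D_4 ≀ Z_2, of order 2·8² = 128.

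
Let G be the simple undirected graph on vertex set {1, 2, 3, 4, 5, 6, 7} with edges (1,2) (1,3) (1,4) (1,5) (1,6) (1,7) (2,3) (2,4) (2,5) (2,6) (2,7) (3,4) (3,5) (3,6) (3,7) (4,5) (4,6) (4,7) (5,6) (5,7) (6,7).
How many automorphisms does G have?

5040

Every vertex has degree 6, so G is the complete graph K_7. Every bijection on the vertex set is an automorphism of K_7; hence Aut(K_7) ≅ S_7, order 5040.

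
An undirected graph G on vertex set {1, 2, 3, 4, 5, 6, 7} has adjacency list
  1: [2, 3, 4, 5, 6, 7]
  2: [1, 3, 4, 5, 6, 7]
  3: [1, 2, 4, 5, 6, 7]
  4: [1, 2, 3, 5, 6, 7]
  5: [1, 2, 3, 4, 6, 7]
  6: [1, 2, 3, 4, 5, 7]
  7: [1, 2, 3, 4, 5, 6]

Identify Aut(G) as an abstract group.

Every vertex has degree 6, so G is the complete graph K_7. Every bijection on the vertex set is an automorphism of K_7; hence Aut(K_7) ≅ S_7, order 5040.

S_7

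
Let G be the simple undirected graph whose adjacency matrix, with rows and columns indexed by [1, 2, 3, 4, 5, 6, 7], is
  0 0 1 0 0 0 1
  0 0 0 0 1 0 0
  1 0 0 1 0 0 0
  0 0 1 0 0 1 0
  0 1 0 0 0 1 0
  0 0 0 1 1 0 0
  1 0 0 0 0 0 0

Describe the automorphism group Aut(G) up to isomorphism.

C_2

The degree sequence is [2, 1, 2, 2, 2, 2, 1]; the two degree-1 vertices 2 and 7 are the ends of a path, so G = P_7. A path has exactly one nontrivial symmetry — reversal — giving Aut(G) of order 2.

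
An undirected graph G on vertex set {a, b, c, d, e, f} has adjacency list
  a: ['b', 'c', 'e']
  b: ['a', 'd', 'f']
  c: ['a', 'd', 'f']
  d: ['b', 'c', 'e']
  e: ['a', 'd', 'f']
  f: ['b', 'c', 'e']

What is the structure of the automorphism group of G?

(S_3 × S_3) ⋊ Z_2

G is 3-regular and bipartite with parts {b, c, e} and {a, d, f} (each part is independent and every cross-pair is an edge), so G = K_{3,3}. Aut(K_{3,3}) is the wreath product S_3 ≀ Z_2: permute within each part, then optionally swap the parts; |Aut| = 2·(3!)² = 72.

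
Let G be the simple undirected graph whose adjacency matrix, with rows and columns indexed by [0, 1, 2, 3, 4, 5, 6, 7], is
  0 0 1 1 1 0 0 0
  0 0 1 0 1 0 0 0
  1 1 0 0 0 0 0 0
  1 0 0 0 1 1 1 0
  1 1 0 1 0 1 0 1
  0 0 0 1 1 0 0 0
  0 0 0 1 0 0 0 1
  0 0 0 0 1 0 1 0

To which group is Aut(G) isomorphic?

1

The degree sequence is [3, 2, 2, 4, 5, 2, 2, 2]. Checking the degree-preserving permutations of the vertex set shows that none except the identity preserves every edge, so Aut(G) is trivial.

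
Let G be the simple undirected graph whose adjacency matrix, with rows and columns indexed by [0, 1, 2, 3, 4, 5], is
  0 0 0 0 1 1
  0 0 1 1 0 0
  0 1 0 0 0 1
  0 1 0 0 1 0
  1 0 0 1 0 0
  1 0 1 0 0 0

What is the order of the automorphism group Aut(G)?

12

Every vertex has degree 2 and the graph is connected, so G is the 6-cycle C_6. C_6 has 6 rotations and 6 reflections, so Aut(C_6) ≅ D_6 of order 12.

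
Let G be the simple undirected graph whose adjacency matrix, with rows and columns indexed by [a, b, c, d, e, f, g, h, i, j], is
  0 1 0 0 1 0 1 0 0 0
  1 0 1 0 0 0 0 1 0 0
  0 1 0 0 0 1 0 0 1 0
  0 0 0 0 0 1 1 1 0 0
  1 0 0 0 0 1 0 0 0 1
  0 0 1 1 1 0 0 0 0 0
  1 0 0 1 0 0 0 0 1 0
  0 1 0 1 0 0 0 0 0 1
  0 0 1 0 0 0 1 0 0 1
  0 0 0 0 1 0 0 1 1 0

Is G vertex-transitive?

Yes

G is 3-regular on 10 vertices with no triangles and no 4-cycles (girth 5): this is the Petersen graph. It is a classical fact that the Petersen graph has automorphism group S_5 (order 120), arising from its description as the Kneser graph K(5,2). Under this action every vertex can be carried to every other, so G is vertex-transitive.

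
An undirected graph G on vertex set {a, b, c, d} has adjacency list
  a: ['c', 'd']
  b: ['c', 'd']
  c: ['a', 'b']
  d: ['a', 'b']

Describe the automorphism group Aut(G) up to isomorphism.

G is 2-regular and bipartite on 2^2 = 4 vertices with girth 4; it is the hypercube graph Q_2. The symmetry group of the 2-cube is the hyperoctahedral group B_2 = Z_2 ≀ S_2, of order 2^2·2! = 8.

Z_2^2 ⋊ S_2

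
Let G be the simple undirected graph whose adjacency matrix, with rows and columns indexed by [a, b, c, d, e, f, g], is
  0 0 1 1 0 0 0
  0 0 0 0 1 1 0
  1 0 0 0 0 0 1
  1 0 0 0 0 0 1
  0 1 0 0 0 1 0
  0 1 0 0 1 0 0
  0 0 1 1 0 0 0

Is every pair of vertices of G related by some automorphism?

No

G has two connected components, {a, c, d, g} and {b, e, f}; each is 2-regular, so G = C_4 ⊔ C_3. The orbit of a under Aut(G) is {a, c, d, g}, which does not contain b, so G is not vertex-transitive.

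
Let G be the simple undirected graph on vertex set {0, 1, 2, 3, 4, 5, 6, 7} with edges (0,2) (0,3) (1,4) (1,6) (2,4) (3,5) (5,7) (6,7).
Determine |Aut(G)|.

G is 2-regular and connected on 8 vertices, i.e. the cycle C_8. C_8 has 8 rotations and 8 reflections, so Aut(C_8) ≅ D_8 of order 16.

16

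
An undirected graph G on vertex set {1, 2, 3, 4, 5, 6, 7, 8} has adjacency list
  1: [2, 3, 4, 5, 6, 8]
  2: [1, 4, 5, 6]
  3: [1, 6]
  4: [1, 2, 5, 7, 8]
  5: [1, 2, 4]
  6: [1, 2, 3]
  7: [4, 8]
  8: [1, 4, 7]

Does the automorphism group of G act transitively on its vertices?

Vertex 1 is the only vertex of degree 6, so every automorphism fixes it; G is not vertex-transitive.

No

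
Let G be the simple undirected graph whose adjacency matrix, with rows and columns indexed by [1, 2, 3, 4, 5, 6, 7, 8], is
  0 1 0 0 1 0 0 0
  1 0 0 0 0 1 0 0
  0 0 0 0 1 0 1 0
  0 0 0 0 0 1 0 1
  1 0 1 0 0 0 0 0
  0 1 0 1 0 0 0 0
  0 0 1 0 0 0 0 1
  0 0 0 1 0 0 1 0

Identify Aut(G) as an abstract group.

D_8

Every vertex has degree 2 and the graph is connected, so G is the 8-cycle C_8. The automorphisms of the 8-cycle are exactly the symmetries of a regular 8-gon: the dihedral group D_8, |D_8| = 16.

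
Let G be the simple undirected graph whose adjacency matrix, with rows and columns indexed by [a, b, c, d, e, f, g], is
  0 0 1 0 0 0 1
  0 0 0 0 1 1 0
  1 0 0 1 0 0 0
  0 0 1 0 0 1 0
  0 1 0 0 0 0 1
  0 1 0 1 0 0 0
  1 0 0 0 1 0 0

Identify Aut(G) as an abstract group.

D_7

G is 2-regular and connected on 7 vertices, i.e. the cycle C_7. C_7 has 7 rotations and 7 reflections, so Aut(C_7) ≅ D_7 of order 14.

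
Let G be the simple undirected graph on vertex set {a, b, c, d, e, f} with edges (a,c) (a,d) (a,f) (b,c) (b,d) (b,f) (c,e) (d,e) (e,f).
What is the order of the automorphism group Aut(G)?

G is 3-regular and bipartite with parts {c, d, f} and {a, b, e} (each part is independent and every cross-pair is an edge), so G = K_{3,3}. Each part can be permuted independently (S_3 × S_3) and the two equal-size parts can also be swapped, giving (S_3 × S_3) ⋊ Z_2 of order 2·(3!)² = 72.

72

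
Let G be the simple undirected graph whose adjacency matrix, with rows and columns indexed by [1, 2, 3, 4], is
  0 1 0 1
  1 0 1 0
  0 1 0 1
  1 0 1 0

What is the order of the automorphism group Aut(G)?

G is 2-regular and bipartite on 2^2 = 4 vertices with girth 4; it is the hypercube graph Q_2. The symmetry group of the 2-cube is the hyperoctahedral group B_2 = Z_2 ≀ S_2, of order 2^2·2! = 8.

8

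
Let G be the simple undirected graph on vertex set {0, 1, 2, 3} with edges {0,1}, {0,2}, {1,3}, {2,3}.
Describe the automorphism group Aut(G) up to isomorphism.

G is 2-regular and bipartite on 2^2 = 4 vertices with girth 4; it is the hypercube graph Q_2. Aut(Q_2) consists of the signed permutations of the 2 coordinate axes: 2! permutations times 2^2 sign flips, so |Aut| = 2^2·2! = 8.

D_4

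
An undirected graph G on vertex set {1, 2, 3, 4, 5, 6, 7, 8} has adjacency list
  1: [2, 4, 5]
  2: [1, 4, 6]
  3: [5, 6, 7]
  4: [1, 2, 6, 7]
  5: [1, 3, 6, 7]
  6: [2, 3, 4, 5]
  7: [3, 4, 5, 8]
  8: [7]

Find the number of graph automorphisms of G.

1

The degree sequence is [3, 3, 3, 4, 4, 4, 4, 1]. Checking the degree-preserving permutations of the vertex set shows that none except the identity preserves every edge, so Aut(G) is trivial.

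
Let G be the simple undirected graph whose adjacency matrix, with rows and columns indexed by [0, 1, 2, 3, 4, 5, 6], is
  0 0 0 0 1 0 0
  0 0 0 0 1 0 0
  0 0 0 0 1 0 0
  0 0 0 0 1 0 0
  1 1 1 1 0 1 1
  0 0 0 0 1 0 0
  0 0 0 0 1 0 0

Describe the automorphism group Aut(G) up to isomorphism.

Vertex 4 has degree 6 and every other vertex has degree 1, so G is the star K_{1,6} with centre 4. The 6 leaves are pairwise interchangeable while the centre is fixed, giving Aut(G) = S_6.

the symmetric group on 6 letters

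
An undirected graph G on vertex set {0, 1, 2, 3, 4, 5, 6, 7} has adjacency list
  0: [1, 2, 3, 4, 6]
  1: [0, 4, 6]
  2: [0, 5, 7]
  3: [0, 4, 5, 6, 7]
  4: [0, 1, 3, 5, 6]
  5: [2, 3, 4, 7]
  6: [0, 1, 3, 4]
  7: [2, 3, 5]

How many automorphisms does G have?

1

The degree sequence is [5, 3, 3, 5, 5, 4, 4, 3]. Checking the degree-preserving permutations of the vertex set shows that none except the identity preserves every edge, so Aut(G) is trivial.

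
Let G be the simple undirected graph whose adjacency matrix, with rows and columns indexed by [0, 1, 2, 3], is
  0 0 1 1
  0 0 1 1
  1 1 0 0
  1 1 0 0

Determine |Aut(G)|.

G is 2-regular and connected on 4 vertices, i.e. the cycle C_4. C_4 has 4 rotations and 4 reflections, so Aut(C_4) ≅ D_4 of order 8.

8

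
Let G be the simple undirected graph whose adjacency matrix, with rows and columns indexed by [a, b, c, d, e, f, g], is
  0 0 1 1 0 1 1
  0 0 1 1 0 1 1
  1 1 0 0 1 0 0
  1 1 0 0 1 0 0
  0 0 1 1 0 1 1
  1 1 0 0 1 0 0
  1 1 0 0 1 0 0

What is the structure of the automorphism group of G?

S_4 × S_3

The vertices split by degree into {a, b, e} (degree 4) and {c, d, f, g} (degree 3); every edge runs between the two parts, so G is the complete bipartite graph K_{3,4}. Automorphisms preserve the bipartition setwise (since the parts differ in size) and act as S_4 × S_3 within it; |Aut| = 144.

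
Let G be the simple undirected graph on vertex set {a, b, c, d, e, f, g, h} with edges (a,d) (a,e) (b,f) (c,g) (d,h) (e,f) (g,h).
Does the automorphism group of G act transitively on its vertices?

No

Automorphisms preserve degree, but G has vertices of degree 1 and vertices of degree 2; no automorphism maps one to the other, so G is not vertex-transitive.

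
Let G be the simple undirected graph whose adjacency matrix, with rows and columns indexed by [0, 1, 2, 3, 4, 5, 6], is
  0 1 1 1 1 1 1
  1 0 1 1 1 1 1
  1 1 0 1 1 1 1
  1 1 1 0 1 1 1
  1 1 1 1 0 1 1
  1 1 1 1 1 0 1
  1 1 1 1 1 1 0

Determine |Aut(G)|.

Every vertex has degree 6, so G is the complete graph K_7. Any permutation of the 7 vertices preserves K_7, so Aut(K_7) = S_7 of order 7! = 5040.

5040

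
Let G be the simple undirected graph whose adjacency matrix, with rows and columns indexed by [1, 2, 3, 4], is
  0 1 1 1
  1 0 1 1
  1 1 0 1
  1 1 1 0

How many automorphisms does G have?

24

Every vertex has degree 3, so G is the complete graph K_4. Any permutation of the 4 vertices preserves K_4, so Aut(K_4) = S_4 of order 4! = 24.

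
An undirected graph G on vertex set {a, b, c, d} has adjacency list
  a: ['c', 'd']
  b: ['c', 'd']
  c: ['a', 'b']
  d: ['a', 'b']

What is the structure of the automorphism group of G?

Z_2^2 ⋊ S_2

G is 2-regular and bipartite on 2^2 = 4 vertices with girth 4; it is the hypercube graph Q_2. The symmetry group of the 2-cube is the hyperoctahedral group B_2 = Z_2 ≀ S_2, of order 2^2·2! = 8.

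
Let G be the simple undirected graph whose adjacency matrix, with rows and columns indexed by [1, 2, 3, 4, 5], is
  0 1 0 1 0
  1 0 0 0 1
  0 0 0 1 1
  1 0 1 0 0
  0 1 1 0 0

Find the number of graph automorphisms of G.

Every vertex has degree 2 and the graph is connected, so G is the 5-cycle C_5. C_5 has 5 rotations and 5 reflections, so Aut(C_5) ≅ D_5 of order 10.

10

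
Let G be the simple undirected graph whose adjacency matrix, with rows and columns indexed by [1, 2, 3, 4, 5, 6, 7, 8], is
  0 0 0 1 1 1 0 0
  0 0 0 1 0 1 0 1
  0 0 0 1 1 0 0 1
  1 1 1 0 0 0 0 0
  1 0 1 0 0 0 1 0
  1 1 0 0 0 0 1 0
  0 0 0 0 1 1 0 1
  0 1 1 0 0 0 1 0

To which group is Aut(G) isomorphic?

Z_2^3 ⋊ S_3

G is 3-regular and bipartite on 2^3 = 8 vertices with girth 4; it is the hypercube graph Q_3. Aut(Q_3) consists of the signed permutations of the 3 coordinate axes: 3! permutations times 2^3 sign flips, so |Aut| = 2^3·3! = 48.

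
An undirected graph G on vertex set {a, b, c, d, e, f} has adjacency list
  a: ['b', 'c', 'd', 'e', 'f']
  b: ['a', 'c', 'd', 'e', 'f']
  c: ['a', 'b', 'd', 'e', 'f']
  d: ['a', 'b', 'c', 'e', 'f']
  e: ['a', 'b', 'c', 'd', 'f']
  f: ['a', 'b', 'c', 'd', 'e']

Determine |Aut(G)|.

720

Every vertex has degree 5, so G is the complete graph K_6. Any permutation of the 6 vertices preserves K_6, so Aut(K_6) = S_6 of order 6! = 720.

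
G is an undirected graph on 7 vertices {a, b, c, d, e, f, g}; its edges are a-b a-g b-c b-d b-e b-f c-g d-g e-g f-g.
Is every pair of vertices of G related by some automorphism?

Automorphisms preserve degree, but G has vertices of degree 2 and vertices of degree 5; no automorphism maps one to the other, so G is not vertex-transitive.

No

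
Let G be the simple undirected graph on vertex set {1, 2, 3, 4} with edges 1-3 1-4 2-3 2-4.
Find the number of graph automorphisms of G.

8

G is 2-regular and bipartite on 2^2 = 4 vertices with girth 4; it is the hypercube graph Q_2. Aut(Q_2) consists of the signed permutations of the 2 coordinate axes: 2! permutations times 2^2 sign flips, so |Aut| = 2^2·2! = 8.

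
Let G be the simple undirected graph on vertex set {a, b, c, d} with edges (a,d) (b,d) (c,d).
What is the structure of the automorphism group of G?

the symmetric group on 3 letters

Vertex d has degree 3 and every other vertex has degree 1, so G is the star K_{1,3} with centre d. The 3 leaves are pairwise interchangeable while the centre is fixed, giving Aut(G) = S_3.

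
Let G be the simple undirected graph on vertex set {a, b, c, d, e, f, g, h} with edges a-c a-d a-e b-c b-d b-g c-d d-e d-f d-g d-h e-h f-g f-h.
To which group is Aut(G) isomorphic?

the dihedral group of order 14

Vertex d is the unique vertex of degree 7; the remaining 7 vertices each have degree 3 and induce a cycle, so G is the wheel on 8 vertices with hub d. Every automorphism fixes the hub and acts on the rim 7-cycle, so Aut(G) ≅ Aut(C_7) = D_7 of order 14.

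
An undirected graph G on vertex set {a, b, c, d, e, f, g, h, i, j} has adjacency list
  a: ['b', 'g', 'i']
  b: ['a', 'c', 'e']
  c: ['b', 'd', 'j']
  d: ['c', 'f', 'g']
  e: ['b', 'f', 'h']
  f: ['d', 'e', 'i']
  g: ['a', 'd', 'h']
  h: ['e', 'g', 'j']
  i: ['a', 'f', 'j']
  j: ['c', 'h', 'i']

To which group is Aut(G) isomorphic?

G is 3-regular on 10 vertices with no triangles and no 4-cycles (girth 5): this is the Petersen graph. It is a classical fact that the Petersen graph has automorphism group S_5 (order 120), arising from its description as the Kneser graph K(5,2).

the symmetric group S_5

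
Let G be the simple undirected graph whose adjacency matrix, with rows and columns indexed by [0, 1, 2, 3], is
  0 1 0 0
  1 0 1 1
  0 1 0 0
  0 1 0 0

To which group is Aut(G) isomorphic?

Vertex 1 has degree 3 and every other vertex has degree 1, so G is the star K_{1,3} with centre 1. Any automorphism fixes the centre and permutes the 3 leaves freely, so Aut(G) ≅ S_3 of order 3! = 6.

S_3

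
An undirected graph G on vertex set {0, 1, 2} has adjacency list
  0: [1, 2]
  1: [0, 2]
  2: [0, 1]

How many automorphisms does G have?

Every vertex has degree 2, so G is the complete graph K_3. Any permutation of the 3 vertices preserves K_3, so Aut(K_3) = S_3 of order 3! = 6.

6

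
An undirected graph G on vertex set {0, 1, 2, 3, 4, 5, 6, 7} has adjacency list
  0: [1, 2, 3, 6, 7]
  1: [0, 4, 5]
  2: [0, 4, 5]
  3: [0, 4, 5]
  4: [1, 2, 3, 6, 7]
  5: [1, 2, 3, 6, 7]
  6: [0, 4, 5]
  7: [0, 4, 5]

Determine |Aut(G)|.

The vertices split by degree into {0, 4, 5} (degree 5) and {1, 2, 3, 6, 7} (degree 3); every edge runs between the two parts, so G is the complete bipartite graph K_{3,5}. Automorphisms preserve the bipartition setwise (since the parts differ in size) and act as S_5 × S_3 within it; |Aut| = 720.

720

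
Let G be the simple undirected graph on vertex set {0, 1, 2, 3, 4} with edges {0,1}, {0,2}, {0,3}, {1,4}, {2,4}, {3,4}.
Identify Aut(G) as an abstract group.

The vertices split by degree into {0, 4} (degree 3) and {1, 2, 3} (degree 2); every edge runs between the two parts, so G is the complete bipartite graph K_{2,3}. The parts have unequal sizes, so no automorphism swaps them; each part is permuted independently, giving S_2 × S_3 of order 2!·3! = 12.

S_2 × S_3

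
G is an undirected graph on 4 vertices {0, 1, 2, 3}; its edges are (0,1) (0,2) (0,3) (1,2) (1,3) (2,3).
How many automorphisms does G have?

24

All 4 vertices are pairwise adjacent: G = K_4. Every bijection on the vertex set is an automorphism of K_4; hence Aut(K_4) ≅ S_4, order 24.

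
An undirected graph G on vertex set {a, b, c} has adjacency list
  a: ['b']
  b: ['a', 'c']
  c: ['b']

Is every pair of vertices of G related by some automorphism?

No

Vertex b is the only vertex of degree 2, so every automorphism fixes it; G is not vertex-transitive.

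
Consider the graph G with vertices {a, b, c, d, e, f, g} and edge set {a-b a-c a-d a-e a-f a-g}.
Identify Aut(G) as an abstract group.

Vertex a has degree 6 and every other vertex has degree 1, so G is the star K_{1,6} with centre a. The 6 leaves are pairwise interchangeable while the centre is fixed, giving Aut(G) = S_6.

S_6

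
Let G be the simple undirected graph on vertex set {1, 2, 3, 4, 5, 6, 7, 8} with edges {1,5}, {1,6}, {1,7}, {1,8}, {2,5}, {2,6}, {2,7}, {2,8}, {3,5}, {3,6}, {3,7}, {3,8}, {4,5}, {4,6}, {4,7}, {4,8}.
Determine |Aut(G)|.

1152

G is 4-regular and bipartite with parts {5, 6, 7, 8} and {1, 2, 3, 4} (each part is independent and every cross-pair is an edge), so G = K_{4,4}. Each part can be permuted independently (S_4 × S_4) and the two equal-size parts can also be swapped, giving (S_4 × S_4) ⋊ Z_2 of order 2·(4!)² = 1152.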